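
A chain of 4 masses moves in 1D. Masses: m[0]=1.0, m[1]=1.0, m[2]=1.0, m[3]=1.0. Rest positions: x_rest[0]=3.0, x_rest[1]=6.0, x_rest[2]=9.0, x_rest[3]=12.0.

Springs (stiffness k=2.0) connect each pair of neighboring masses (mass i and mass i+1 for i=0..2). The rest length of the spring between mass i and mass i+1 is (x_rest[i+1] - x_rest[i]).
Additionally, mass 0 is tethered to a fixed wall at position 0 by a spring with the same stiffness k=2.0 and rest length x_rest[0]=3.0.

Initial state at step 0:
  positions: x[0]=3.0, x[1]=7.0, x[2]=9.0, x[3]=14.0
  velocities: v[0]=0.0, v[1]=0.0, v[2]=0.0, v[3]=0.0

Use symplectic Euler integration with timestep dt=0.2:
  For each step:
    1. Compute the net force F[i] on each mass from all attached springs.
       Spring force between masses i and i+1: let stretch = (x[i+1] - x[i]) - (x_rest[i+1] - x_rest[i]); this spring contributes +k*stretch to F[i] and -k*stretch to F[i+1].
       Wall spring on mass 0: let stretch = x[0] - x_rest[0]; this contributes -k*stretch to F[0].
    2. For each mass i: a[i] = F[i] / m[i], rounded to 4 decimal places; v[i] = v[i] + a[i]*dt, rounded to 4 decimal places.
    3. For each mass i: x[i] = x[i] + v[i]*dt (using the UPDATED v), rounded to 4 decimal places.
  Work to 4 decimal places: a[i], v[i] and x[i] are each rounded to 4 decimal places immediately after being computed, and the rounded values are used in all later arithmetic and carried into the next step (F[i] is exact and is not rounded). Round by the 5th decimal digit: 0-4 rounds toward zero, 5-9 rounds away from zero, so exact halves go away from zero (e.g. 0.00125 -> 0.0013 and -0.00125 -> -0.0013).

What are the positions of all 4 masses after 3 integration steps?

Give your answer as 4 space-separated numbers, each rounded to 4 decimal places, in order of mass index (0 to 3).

Answer: 3.3602 6.2806 10.1369 13.1923

Derivation:
Step 0: x=[3.0000 7.0000 9.0000 14.0000] v=[0.0000 0.0000 0.0000 0.0000]
Step 1: x=[3.0800 6.8400 9.2400 13.8400] v=[0.4000 -0.8000 1.2000 -0.8000]
Step 2: x=[3.2144 6.5712 9.6560 13.5520] v=[0.6720 -1.3440 2.0800 -1.4400]
Step 3: x=[3.3602 6.2806 10.1369 13.1923] v=[0.7290 -1.4528 2.4045 -1.7984]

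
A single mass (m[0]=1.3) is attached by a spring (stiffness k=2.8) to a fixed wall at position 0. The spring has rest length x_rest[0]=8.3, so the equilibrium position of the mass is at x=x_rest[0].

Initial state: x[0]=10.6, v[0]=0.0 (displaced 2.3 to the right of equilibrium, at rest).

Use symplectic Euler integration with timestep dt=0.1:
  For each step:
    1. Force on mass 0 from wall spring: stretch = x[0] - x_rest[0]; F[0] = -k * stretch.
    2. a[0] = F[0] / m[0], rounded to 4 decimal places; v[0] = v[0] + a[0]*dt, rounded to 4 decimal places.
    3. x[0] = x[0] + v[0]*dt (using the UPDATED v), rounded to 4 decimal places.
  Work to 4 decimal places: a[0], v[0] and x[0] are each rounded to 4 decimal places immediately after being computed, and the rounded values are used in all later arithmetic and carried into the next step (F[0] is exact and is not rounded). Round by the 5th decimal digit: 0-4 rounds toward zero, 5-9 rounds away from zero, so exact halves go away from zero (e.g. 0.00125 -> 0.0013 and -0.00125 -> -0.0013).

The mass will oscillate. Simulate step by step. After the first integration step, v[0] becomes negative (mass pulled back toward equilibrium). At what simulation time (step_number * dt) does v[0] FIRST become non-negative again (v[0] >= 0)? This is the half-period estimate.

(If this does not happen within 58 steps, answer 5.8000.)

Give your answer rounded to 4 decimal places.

Answer: 2.2000

Derivation:
Step 0: x=[10.6000] v=[0.0000]
Step 1: x=[10.5505] v=[-0.4954]
Step 2: x=[10.4525] v=[-0.9801]
Step 3: x=[10.3081] v=[-1.4437]
Step 4: x=[10.1205] v=[-1.8762]
Step 5: x=[9.8937] v=[-2.2683]
Step 6: x=[9.6325] v=[-2.6116]
Step 7: x=[9.3426] v=[-2.8986]
Step 8: x=[9.0303] v=[-3.1232]
Step 9: x=[8.7023] v=[-3.2805]
Step 10: x=[8.3656] v=[-3.3672]
Step 11: x=[8.0275] v=[-3.3813]
Step 12: x=[7.6952] v=[-3.3226]
Step 13: x=[7.3760] v=[-3.1923]
Step 14: x=[7.0767] v=[-2.9933]
Step 15: x=[6.8037] v=[-2.7298]
Step 16: x=[6.5630] v=[-2.4075]
Step 17: x=[6.3597] v=[-2.0334]
Step 18: x=[6.1982] v=[-1.6155]
Step 19: x=[6.0819] v=[-1.1628]
Step 20: x=[6.0134] v=[-0.6851]
Step 21: x=[5.9941] v=[-0.1926]
Step 22: x=[6.0245] v=[0.3041]
First v>=0 after going negative at step 22, time=2.2000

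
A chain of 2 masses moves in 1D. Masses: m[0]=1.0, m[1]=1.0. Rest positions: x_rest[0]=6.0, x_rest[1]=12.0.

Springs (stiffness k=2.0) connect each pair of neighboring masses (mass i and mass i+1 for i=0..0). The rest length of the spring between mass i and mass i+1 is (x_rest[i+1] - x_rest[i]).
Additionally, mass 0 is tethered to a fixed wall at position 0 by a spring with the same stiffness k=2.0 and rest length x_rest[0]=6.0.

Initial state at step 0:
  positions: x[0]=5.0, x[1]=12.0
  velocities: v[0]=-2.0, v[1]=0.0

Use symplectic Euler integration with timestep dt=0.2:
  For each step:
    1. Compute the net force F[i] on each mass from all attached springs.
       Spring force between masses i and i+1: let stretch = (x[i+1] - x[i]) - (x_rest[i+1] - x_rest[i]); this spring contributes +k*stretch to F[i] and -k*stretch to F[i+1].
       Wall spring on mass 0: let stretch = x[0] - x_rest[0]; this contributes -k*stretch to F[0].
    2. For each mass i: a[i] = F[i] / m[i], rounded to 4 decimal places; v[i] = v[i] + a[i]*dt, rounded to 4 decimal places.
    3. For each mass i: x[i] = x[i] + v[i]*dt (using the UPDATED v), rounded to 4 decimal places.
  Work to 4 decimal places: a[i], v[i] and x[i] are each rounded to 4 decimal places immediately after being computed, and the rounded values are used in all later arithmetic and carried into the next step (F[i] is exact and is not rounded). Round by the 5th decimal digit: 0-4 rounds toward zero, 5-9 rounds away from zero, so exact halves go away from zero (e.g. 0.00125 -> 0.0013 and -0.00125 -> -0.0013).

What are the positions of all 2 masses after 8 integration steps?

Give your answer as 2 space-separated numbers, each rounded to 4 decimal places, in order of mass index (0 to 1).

Step 0: x=[5.0000 12.0000] v=[-2.0000 0.0000]
Step 1: x=[4.7600 11.9200] v=[-1.2000 -0.4000]
Step 2: x=[4.7120 11.7472] v=[-0.2400 -0.8640]
Step 3: x=[4.8499 11.4916] v=[0.6893 -1.2781]
Step 4: x=[5.1311 11.1846] v=[1.4060 -1.5348]
Step 5: x=[5.4861 10.8734] v=[1.7750 -1.5562]
Step 6: x=[5.8332 10.6112] v=[1.7355 -1.3111]
Step 7: x=[6.0959 10.4467] v=[1.3134 -0.8223]
Step 8: x=[6.2190 10.4142] v=[0.6154 -0.1626]

Answer: 6.2190 10.4142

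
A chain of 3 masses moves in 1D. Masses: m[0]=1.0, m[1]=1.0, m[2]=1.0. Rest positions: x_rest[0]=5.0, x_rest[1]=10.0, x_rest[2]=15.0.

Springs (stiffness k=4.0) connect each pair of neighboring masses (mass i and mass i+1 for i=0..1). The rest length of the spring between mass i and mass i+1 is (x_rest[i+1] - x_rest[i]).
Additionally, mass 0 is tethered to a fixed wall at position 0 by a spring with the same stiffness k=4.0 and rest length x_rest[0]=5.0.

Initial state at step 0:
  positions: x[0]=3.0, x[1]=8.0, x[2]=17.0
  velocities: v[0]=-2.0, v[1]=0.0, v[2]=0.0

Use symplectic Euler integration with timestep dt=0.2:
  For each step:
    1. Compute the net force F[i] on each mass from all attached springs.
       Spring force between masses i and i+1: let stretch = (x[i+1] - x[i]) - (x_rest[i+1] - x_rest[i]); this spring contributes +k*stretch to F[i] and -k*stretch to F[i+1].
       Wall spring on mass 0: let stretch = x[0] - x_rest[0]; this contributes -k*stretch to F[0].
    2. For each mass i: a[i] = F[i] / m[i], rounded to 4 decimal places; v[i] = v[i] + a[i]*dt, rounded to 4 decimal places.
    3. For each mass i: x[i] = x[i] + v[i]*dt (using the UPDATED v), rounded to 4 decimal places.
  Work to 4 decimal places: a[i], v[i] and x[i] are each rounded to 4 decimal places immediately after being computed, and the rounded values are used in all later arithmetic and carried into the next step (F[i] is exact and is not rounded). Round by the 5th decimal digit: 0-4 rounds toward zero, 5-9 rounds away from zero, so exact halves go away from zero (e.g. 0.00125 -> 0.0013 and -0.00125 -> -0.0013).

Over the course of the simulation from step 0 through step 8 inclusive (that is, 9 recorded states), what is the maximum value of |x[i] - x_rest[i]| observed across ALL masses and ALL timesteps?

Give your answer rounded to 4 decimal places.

Answer: 2.5601

Derivation:
Step 0: x=[3.0000 8.0000 17.0000] v=[-2.0000 0.0000 0.0000]
Step 1: x=[2.9200 8.6400 16.3600] v=[-0.4000 3.2000 -3.2000]
Step 2: x=[3.2880 9.6000 15.2848] v=[1.8400 4.8000 -5.3760]
Step 3: x=[4.1398 10.4596 14.1000] v=[4.2592 4.2982 -5.9238]
Step 4: x=[5.3404 10.8905 13.1328] v=[6.0032 2.1547 -4.8361]
Step 5: x=[6.5746 10.7922 12.6068] v=[6.1710 -0.4915 -2.6299]
Step 6: x=[7.4317 10.3094 12.5905] v=[4.2854 -2.4139 -0.0816]
Step 7: x=[7.5601 9.7312 13.0092] v=[0.6422 -2.8912 2.0935]
Step 8: x=[6.8263 9.3301 13.7034] v=[-3.6690 -2.0057 3.4711]
Max displacement = 2.5601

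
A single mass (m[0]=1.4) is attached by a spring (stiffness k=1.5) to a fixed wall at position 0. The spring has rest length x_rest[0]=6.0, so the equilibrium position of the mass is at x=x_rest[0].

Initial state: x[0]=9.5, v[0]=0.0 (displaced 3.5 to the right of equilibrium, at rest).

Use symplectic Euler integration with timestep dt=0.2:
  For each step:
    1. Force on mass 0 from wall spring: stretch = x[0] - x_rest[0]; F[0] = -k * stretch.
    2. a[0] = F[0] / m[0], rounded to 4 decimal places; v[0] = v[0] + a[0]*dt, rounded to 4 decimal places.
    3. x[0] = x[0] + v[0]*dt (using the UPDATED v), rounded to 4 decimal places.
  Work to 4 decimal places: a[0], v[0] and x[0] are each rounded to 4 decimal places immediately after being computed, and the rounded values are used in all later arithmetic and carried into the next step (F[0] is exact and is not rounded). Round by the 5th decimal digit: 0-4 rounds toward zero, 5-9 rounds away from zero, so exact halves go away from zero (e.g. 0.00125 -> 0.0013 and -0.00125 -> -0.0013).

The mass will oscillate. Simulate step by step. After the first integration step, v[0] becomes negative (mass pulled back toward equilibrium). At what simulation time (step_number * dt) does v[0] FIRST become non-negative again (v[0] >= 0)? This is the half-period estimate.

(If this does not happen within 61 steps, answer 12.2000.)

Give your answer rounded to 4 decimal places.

Step 0: x=[9.5000] v=[0.0000]
Step 1: x=[9.3500] v=[-0.7500]
Step 2: x=[9.0564] v=[-1.4679]
Step 3: x=[8.6318] v=[-2.1228]
Step 4: x=[8.0944] v=[-2.6868]
Step 5: x=[7.4673] v=[-3.1356]
Step 6: x=[6.7773] v=[-3.4500]
Step 7: x=[6.0540] v=[-3.6166]
Step 8: x=[5.3284] v=[-3.6282]
Step 9: x=[4.6315] v=[-3.4843]
Step 10: x=[3.9933] v=[-3.1910]
Step 11: x=[3.4411] v=[-2.7610]
Step 12: x=[2.9986] v=[-2.2127]
Step 13: x=[2.6847] v=[-1.5695]
Step 14: x=[2.5129] v=[-0.8591]
Step 15: x=[2.4905] v=[-0.1119]
Step 16: x=[2.6185] v=[0.6401]
First v>=0 after going negative at step 16, time=3.2000

Answer: 3.2000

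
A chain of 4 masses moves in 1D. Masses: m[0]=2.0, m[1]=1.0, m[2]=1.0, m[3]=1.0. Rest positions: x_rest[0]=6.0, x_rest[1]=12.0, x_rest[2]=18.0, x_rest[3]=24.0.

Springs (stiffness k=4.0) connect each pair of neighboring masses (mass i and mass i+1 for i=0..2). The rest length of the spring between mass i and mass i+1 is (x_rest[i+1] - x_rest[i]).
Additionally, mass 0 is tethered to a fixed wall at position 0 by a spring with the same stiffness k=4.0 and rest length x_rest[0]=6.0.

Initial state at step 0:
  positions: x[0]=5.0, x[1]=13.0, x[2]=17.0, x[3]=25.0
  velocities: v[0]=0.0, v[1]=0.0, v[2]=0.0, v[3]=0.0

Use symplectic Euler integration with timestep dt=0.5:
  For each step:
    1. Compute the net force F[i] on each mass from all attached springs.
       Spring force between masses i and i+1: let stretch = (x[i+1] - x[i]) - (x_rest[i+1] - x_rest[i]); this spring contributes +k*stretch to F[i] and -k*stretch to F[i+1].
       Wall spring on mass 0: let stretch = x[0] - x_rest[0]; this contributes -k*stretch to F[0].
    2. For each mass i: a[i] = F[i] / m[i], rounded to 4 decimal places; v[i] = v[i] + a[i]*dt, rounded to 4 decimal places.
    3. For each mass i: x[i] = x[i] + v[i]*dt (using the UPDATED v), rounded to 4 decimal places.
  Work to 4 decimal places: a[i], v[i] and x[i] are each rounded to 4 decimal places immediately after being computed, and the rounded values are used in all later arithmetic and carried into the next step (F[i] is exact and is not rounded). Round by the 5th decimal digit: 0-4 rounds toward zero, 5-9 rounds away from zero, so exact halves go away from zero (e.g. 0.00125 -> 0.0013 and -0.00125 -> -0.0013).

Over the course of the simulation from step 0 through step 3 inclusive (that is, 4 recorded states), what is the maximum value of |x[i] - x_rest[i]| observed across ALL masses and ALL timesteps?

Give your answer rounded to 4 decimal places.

Step 0: x=[5.0000 13.0000 17.0000 25.0000] v=[0.0000 0.0000 0.0000 0.0000]
Step 1: x=[6.5000 9.0000 21.0000 23.0000] v=[3.0000 -8.0000 8.0000 -4.0000]
Step 2: x=[6.0000 14.5000 15.0000 25.0000] v=[-1.0000 11.0000 -12.0000 4.0000]
Step 3: x=[6.7500 12.0000 18.5000 23.0000] v=[1.5000 -5.0000 7.0000 -4.0000]
Max displacement = 3.0000

Answer: 3.0000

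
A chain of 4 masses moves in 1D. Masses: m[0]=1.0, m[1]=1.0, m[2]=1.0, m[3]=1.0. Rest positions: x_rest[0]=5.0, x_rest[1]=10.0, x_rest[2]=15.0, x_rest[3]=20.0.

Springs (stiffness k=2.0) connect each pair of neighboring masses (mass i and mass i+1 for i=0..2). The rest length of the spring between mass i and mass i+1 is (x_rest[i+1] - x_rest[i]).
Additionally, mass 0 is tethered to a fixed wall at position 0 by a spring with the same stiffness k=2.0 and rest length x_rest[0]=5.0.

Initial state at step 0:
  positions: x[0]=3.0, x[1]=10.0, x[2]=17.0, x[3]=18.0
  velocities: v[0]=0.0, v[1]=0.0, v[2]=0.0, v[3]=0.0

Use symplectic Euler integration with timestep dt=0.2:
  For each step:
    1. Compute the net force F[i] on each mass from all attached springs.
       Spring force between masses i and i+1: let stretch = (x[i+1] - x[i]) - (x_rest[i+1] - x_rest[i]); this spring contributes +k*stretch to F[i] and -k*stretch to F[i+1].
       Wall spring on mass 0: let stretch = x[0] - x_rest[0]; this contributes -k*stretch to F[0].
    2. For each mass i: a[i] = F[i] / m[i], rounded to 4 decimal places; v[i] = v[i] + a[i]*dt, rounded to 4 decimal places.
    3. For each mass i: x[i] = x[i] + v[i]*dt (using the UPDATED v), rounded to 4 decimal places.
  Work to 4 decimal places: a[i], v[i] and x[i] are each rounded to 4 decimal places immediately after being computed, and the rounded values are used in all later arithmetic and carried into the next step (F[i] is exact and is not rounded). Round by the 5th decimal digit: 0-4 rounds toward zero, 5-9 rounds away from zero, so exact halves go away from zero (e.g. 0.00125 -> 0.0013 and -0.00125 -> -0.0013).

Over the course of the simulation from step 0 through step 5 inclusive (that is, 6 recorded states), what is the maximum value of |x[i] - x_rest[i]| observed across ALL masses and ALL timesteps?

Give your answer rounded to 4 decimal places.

Answer: 2.2015

Derivation:
Step 0: x=[3.0000 10.0000 17.0000 18.0000] v=[0.0000 0.0000 0.0000 0.0000]
Step 1: x=[3.3200 10.0000 16.5200 18.3200] v=[1.6000 0.0000 -2.4000 1.6000]
Step 2: x=[3.9088 9.9872 15.6624 18.8960] v=[2.9440 -0.0640 -4.2880 2.8800]
Step 3: x=[4.6712 9.9421 14.6095 19.6133] v=[3.8118 -0.2253 -5.2646 3.5866]
Step 4: x=[5.4815 9.8488 13.5835 20.3303] v=[4.0517 -0.4667 -5.1300 3.5851]
Step 5: x=[6.2027 9.7049 12.7985 20.9076] v=[3.6060 -0.7197 -3.9252 2.8864]
Max displacement = 2.2015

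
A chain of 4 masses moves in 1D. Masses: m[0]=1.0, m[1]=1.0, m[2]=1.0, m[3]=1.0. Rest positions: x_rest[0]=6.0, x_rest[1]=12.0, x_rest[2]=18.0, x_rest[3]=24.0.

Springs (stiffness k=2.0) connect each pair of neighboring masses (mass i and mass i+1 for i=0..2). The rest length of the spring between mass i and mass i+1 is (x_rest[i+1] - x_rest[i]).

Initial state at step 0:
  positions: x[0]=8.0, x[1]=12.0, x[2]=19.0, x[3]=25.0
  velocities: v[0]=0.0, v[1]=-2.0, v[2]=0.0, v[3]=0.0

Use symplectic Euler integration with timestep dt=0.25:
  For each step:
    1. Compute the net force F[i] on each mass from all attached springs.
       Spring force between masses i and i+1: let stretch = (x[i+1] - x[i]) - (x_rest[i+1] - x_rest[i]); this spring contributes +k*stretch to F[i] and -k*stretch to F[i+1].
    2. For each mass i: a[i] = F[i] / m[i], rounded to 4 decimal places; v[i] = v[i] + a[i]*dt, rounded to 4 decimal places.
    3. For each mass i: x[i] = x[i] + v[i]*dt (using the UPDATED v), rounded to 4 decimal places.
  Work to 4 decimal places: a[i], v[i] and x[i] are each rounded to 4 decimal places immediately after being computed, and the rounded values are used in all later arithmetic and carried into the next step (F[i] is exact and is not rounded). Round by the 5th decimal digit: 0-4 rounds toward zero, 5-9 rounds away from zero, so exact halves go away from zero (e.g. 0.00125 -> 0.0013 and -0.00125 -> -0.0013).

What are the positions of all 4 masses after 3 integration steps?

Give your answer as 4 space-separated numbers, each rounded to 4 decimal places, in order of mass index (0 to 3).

Answer: 6.6367 12.5547 18.3828 24.9258

Derivation:
Step 0: x=[8.0000 12.0000 19.0000 25.0000] v=[0.0000 -2.0000 0.0000 0.0000]
Step 1: x=[7.7500 11.8750 18.8750 25.0000] v=[-1.0000 -0.5000 -0.5000 0.0000]
Step 2: x=[7.2656 12.1094 18.6406 24.9844] v=[-1.9375 0.9375 -0.9375 -0.0625]
Step 3: x=[6.6367 12.5547 18.3828 24.9258] v=[-2.5156 1.7812 -1.0312 -0.2344]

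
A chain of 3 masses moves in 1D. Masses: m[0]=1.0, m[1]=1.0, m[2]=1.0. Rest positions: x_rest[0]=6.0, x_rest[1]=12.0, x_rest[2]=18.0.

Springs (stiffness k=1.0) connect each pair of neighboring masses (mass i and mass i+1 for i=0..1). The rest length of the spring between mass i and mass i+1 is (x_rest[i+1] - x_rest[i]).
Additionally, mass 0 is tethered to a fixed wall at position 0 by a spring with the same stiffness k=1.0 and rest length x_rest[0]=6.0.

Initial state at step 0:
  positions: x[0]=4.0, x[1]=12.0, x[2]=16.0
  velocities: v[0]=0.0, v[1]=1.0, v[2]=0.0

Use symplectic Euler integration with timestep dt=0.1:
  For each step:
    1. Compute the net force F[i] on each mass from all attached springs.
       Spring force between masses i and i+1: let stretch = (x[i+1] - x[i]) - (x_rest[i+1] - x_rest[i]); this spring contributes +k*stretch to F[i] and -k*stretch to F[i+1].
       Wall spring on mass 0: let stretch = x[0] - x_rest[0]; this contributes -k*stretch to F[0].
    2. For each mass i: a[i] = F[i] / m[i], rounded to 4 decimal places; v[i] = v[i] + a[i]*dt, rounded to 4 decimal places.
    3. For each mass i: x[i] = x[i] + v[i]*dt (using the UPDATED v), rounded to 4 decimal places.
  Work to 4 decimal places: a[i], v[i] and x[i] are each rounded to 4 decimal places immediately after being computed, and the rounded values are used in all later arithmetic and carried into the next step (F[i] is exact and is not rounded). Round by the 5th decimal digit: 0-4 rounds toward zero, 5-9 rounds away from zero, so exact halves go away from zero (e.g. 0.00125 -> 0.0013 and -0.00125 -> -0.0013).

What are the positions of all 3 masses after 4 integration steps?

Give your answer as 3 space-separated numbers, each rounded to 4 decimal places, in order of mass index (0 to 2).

Answer: 4.3920 12.0010 16.2010

Derivation:
Step 0: x=[4.0000 12.0000 16.0000] v=[0.0000 1.0000 0.0000]
Step 1: x=[4.0400 12.0600 16.0200] v=[0.4000 0.6000 0.2000]
Step 2: x=[4.1198 12.0794 16.0604] v=[0.7980 0.1940 0.4040]
Step 3: x=[4.2380 12.0590 16.1210] v=[1.1820 -0.2039 0.6059]
Step 4: x=[4.3920 12.0010 16.2010] v=[1.5403 -0.5798 0.7997]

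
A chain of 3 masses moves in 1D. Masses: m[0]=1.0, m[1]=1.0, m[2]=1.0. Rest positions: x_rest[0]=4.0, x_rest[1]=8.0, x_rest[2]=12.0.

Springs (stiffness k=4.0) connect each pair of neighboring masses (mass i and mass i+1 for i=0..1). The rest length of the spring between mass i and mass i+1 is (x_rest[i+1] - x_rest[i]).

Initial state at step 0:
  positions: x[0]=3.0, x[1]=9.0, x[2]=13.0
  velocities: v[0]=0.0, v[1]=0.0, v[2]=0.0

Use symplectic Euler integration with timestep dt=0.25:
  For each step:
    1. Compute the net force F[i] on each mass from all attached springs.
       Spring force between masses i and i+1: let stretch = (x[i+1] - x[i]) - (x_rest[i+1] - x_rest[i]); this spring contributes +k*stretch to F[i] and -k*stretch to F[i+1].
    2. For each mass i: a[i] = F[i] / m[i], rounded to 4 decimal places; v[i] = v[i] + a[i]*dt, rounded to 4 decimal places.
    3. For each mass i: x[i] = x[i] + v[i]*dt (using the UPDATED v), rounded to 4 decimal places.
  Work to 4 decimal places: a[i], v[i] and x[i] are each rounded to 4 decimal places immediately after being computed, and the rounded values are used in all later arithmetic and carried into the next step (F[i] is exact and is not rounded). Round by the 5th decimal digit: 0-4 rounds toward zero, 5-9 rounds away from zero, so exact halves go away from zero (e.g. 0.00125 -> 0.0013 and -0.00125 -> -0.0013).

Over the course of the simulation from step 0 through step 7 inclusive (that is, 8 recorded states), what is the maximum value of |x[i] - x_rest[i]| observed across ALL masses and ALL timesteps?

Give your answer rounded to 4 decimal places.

Step 0: x=[3.0000 9.0000 13.0000] v=[0.0000 0.0000 0.0000]
Step 1: x=[3.5000 8.5000 13.0000] v=[2.0000 -2.0000 0.0000]
Step 2: x=[4.2500 7.8750 12.8750] v=[3.0000 -2.5000 -0.5000]
Step 3: x=[4.9063 7.5938 12.5000] v=[2.6250 -1.1250 -1.5000]
Step 4: x=[5.2344 7.8672 11.8985] v=[1.3125 1.0937 -2.4062]
Step 5: x=[5.2207 8.4903 11.2891] v=[-0.0547 2.4922 -2.4375]
Step 6: x=[5.0244 8.9957 10.9800] v=[-0.7851 2.0214 -1.2363]
Step 7: x=[4.8210 9.0043 11.1749] v=[-0.8138 0.0344 0.7794]
Max displacement = 1.2344

Answer: 1.2344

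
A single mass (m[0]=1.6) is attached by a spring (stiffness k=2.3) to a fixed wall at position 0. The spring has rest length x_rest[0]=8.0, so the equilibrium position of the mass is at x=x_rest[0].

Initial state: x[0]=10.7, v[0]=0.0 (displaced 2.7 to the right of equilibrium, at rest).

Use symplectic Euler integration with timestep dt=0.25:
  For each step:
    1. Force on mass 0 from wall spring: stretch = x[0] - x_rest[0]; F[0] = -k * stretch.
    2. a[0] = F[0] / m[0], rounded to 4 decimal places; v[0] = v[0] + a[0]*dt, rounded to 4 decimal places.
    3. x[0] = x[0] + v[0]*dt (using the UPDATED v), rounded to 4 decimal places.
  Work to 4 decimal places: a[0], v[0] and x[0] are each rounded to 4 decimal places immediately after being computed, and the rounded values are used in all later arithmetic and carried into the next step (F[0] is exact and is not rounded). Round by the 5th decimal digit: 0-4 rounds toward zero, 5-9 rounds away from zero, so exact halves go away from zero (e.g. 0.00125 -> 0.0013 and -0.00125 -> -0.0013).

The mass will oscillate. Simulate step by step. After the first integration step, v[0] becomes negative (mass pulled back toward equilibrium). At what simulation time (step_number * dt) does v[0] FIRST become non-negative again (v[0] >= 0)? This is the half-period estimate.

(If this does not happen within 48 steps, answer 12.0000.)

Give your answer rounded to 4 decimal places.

Answer: 2.7500

Derivation:
Step 0: x=[10.7000] v=[0.0000]
Step 1: x=[10.4574] v=[-0.9703]
Step 2: x=[9.9941] v=[-1.8534]
Step 3: x=[9.3516] v=[-2.5700]
Step 4: x=[8.5877] v=[-3.0557]
Step 5: x=[7.7710] v=[-3.2669]
Step 6: x=[6.9749] v=[-3.1846]
Step 7: x=[6.2709] v=[-2.8162]
Step 8: x=[5.7222] v=[-2.1948]
Step 9: x=[5.3782] v=[-1.3762]
Step 10: x=[5.2697] v=[-0.4340]
Step 11: x=[5.4065] v=[0.5472]
First v>=0 after going negative at step 11, time=2.7500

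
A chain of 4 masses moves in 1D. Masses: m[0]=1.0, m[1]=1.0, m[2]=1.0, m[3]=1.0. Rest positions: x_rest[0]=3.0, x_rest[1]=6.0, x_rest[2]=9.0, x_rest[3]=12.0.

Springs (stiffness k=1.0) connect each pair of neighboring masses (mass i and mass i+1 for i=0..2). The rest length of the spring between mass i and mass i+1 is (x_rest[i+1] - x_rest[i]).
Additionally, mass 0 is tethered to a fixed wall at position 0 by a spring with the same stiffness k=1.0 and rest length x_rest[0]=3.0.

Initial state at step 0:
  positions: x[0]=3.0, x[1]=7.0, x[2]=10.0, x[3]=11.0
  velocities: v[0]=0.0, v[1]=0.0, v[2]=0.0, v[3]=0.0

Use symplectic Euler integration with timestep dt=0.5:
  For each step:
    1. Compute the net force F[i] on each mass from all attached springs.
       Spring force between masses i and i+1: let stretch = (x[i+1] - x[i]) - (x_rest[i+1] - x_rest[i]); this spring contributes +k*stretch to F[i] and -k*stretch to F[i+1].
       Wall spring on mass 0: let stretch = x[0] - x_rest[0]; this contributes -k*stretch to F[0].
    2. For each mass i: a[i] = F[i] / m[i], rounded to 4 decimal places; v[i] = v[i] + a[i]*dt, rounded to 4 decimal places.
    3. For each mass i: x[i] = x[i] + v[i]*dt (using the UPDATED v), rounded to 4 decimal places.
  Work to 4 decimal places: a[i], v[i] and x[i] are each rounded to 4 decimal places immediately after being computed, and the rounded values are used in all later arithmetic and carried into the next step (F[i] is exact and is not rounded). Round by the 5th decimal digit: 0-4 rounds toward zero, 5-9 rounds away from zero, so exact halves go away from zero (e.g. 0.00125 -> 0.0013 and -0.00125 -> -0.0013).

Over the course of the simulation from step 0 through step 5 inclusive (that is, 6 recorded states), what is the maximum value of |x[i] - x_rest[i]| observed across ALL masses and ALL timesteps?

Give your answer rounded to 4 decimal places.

Answer: 1.1486

Derivation:
Step 0: x=[3.0000 7.0000 10.0000 11.0000] v=[0.0000 0.0000 0.0000 0.0000]
Step 1: x=[3.2500 6.7500 9.5000 11.5000] v=[0.5000 -0.5000 -1.0000 1.0000]
Step 2: x=[3.5625 6.3125 8.8125 12.2500] v=[0.6250 -0.8750 -1.3750 1.5000]
Step 3: x=[3.6719 5.8125 8.3594 12.8907] v=[0.2188 -1.0000 -0.9063 1.2813]
Step 4: x=[3.3985 5.4141 8.4024 13.1486] v=[-0.5469 -0.7969 0.0859 0.5157]
Step 5: x=[2.7793 5.2588 8.8849 12.9699] v=[-1.2384 -0.3106 0.9649 -0.3574]
Max displacement = 1.1486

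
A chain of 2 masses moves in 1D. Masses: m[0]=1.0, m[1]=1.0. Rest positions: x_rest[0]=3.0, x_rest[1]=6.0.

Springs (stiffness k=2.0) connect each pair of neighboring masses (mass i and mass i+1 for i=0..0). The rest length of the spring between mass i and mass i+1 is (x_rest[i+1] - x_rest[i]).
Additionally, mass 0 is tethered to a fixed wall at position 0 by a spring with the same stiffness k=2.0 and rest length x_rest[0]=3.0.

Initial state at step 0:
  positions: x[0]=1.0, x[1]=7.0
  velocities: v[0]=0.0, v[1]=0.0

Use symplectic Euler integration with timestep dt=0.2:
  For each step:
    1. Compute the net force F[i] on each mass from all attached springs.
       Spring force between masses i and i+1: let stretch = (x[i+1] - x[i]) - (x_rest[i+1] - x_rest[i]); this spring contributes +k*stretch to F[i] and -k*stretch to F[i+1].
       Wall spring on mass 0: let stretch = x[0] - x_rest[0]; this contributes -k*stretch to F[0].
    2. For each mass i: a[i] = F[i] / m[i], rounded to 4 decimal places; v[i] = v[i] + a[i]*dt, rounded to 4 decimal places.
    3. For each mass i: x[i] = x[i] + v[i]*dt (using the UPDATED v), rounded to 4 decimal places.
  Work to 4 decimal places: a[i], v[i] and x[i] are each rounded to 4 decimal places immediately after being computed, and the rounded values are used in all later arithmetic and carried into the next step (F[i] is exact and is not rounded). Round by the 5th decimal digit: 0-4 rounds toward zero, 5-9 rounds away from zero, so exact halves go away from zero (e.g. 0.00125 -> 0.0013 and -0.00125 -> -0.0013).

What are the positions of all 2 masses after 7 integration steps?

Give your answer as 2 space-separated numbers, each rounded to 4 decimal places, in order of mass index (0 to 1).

Answer: 4.8193 4.8151

Derivation:
Step 0: x=[1.0000 7.0000] v=[0.0000 0.0000]
Step 1: x=[1.4000 6.7600] v=[2.0000 -1.2000]
Step 2: x=[2.1168 6.3312] v=[3.5840 -2.1440]
Step 3: x=[3.0014 5.8052] v=[4.4230 -2.6298]
Step 4: x=[3.8702 5.2949] v=[4.3440 -2.5513]
Step 5: x=[4.5434 4.9107] v=[3.3658 -1.9212]
Step 6: x=[4.8825 4.7371] v=[1.6954 -0.8681]
Step 7: x=[4.8193 4.8151] v=[-0.3158 0.3901]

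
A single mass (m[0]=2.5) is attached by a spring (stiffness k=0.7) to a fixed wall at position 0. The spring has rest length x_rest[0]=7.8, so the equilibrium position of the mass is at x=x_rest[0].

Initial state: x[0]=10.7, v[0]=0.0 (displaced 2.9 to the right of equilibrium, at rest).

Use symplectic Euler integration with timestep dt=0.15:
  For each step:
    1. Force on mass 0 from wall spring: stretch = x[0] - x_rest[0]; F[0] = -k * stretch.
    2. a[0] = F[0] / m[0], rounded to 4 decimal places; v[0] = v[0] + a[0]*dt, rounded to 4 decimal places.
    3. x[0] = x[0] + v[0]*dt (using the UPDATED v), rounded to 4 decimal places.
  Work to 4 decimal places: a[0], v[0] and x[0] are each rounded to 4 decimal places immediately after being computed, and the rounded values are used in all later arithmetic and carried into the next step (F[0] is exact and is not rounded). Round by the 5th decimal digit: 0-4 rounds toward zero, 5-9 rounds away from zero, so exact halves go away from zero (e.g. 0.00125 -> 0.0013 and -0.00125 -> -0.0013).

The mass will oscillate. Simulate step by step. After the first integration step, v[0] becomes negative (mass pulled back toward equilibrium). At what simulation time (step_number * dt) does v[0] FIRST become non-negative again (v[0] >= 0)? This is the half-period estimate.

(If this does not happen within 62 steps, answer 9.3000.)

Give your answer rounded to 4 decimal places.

Step 0: x=[10.7000] v=[0.0000]
Step 1: x=[10.6817] v=[-0.1218]
Step 2: x=[10.6453] v=[-0.2428]
Step 3: x=[10.5910] v=[-0.3623]
Step 4: x=[10.5191] v=[-0.4795]
Step 5: x=[10.4300] v=[-0.5937]
Step 6: x=[10.3244] v=[-0.7042]
Step 7: x=[10.2029] v=[-0.8102]
Step 8: x=[10.0662] v=[-0.9111]
Step 9: x=[9.9153] v=[-1.0063]
Step 10: x=[9.7510] v=[-1.0951]
Step 11: x=[9.5745] v=[-1.1770]
Step 12: x=[9.3868] v=[-1.2515]
Step 13: x=[9.1891] v=[-1.3181]
Step 14: x=[8.9826] v=[-1.3764]
Step 15: x=[8.7687] v=[-1.4261]
Step 16: x=[8.5487] v=[-1.4668]
Step 17: x=[8.3240] v=[-1.4982]
Step 18: x=[8.0960] v=[-1.5202]
Step 19: x=[7.8661] v=[-1.5326]
Step 20: x=[7.6358] v=[-1.5354]
Step 21: x=[7.4065] v=[-1.5285]
Step 22: x=[7.1797] v=[-1.5120]
Step 23: x=[6.9568] v=[-1.4859]
Step 24: x=[6.7392] v=[-1.4505]
Step 25: x=[6.5283] v=[-1.4060]
Step 26: x=[6.3254] v=[-1.3526]
Step 27: x=[6.1318] v=[-1.2907]
Step 28: x=[5.9487] v=[-1.2206]
Step 29: x=[5.7773] v=[-1.1428]
Step 30: x=[5.6186] v=[-1.0578]
Step 31: x=[5.4737] v=[-0.9662]
Step 32: x=[5.3434] v=[-0.8685]
Step 33: x=[5.2286] v=[-0.7653]
Step 34: x=[5.1300] v=[-0.6573]
Step 35: x=[5.0482] v=[-0.5452]
Step 36: x=[4.9838] v=[-0.4296]
Step 37: x=[4.9371] v=[-0.3113]
Step 38: x=[4.9084] v=[-0.1911]
Step 39: x=[4.8979] v=[-0.0697]
Step 40: x=[4.9057] v=[0.0522]
First v>=0 after going negative at step 40, time=6.0000

Answer: 6.0000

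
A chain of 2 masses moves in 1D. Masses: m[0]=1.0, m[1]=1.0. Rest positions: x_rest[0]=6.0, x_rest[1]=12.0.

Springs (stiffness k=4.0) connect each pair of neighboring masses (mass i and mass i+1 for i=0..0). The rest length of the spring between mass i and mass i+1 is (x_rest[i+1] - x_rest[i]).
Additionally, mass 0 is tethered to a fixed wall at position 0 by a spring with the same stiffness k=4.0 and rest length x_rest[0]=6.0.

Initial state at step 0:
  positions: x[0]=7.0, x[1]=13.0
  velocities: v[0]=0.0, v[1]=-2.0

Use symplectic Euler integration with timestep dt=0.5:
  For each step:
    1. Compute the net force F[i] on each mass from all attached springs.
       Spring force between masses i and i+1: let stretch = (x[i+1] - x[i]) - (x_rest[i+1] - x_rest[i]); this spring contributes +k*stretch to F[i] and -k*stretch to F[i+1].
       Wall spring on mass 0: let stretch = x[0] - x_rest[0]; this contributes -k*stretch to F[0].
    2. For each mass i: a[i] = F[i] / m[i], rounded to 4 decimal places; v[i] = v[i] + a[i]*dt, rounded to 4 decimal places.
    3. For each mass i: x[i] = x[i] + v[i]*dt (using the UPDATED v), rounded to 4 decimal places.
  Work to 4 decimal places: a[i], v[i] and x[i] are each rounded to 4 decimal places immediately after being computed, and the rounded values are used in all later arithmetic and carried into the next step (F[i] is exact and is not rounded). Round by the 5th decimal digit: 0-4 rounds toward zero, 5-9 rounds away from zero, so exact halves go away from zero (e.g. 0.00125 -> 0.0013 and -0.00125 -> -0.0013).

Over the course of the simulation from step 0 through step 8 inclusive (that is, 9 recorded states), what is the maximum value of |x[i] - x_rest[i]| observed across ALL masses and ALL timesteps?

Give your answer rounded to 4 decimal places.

Step 0: x=[7.0000 13.0000] v=[0.0000 -2.0000]
Step 1: x=[6.0000 12.0000] v=[-2.0000 -2.0000]
Step 2: x=[5.0000 11.0000] v=[-2.0000 -2.0000]
Step 3: x=[5.0000 10.0000] v=[0.0000 -2.0000]
Step 4: x=[5.0000 10.0000] v=[0.0000 0.0000]
Step 5: x=[5.0000 11.0000] v=[0.0000 2.0000]
Step 6: x=[6.0000 12.0000] v=[2.0000 2.0000]
Step 7: x=[7.0000 13.0000] v=[2.0000 2.0000]
Step 8: x=[7.0000 14.0000] v=[0.0000 2.0000]
Max displacement = 2.0000

Answer: 2.0000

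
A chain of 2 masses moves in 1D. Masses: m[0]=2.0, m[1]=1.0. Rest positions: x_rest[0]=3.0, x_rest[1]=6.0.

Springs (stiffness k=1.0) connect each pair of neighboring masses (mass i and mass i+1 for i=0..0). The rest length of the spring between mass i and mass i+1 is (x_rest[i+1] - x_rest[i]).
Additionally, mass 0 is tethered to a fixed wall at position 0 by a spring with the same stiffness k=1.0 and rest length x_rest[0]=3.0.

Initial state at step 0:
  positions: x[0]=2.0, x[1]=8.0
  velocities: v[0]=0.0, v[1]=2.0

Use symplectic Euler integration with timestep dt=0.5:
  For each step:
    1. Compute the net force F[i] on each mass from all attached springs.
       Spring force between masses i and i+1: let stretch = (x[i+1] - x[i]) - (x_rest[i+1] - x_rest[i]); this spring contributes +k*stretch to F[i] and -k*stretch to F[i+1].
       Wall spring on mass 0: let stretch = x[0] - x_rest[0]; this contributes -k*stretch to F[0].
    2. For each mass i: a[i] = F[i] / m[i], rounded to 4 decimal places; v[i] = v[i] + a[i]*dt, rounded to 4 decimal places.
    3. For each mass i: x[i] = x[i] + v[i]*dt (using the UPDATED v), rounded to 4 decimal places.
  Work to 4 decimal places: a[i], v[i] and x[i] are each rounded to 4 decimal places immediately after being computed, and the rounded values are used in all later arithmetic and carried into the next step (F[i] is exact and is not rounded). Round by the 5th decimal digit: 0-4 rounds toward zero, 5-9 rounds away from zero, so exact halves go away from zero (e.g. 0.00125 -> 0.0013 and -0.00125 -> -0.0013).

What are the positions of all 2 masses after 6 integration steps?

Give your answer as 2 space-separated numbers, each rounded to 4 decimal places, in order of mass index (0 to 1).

Answer: 5.1887 6.5148

Derivation:
Step 0: x=[2.0000 8.0000] v=[0.0000 2.0000]
Step 1: x=[2.5000 8.2500] v=[1.0000 0.5000]
Step 2: x=[3.4063 7.8125] v=[1.8125 -0.8750]
Step 3: x=[4.4376 7.0235] v=[2.0625 -1.5781]
Step 4: x=[5.2374 6.3380] v=[1.5996 -1.3711]
Step 5: x=[5.5201 6.1273] v=[0.5654 -0.4214]
Step 6: x=[5.1887 6.5148] v=[-0.6629 0.7750]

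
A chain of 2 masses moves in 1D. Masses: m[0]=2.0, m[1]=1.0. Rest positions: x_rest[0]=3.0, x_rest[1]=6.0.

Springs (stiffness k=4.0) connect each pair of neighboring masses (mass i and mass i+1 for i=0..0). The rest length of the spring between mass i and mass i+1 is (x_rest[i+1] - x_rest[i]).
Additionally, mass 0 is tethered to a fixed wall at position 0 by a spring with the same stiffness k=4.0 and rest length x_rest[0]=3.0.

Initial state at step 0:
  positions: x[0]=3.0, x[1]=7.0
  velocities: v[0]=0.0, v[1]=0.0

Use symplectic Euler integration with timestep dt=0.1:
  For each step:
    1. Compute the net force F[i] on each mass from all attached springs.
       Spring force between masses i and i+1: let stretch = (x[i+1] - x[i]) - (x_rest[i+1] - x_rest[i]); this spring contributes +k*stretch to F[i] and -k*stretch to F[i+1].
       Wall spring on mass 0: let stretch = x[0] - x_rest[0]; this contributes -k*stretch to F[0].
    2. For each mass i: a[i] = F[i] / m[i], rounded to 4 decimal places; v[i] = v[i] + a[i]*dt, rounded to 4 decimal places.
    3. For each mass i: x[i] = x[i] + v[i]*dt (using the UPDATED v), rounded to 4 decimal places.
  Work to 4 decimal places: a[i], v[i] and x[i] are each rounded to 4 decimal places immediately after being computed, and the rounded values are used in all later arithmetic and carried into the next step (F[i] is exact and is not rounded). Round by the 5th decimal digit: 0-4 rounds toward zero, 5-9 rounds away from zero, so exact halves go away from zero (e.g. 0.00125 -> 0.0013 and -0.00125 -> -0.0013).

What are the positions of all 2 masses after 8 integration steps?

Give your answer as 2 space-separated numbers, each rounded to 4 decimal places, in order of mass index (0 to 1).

Answer: 3.4321 5.9952

Derivation:
Step 0: x=[3.0000 7.0000] v=[0.0000 0.0000]
Step 1: x=[3.0200 6.9600] v=[0.2000 -0.4000]
Step 2: x=[3.0584 6.8824] v=[0.3840 -0.7760]
Step 3: x=[3.1121 6.7718] v=[0.5371 -1.1056]
Step 4: x=[3.1768 6.6349] v=[0.6466 -1.3695]
Step 5: x=[3.2471 6.4796] v=[0.7029 -1.5527]
Step 6: x=[3.3171 6.3150] v=[0.7000 -1.6457]
Step 7: x=[3.3807 6.1505] v=[0.6362 -1.6449]
Step 8: x=[3.4321 5.9952] v=[0.5140 -1.5528]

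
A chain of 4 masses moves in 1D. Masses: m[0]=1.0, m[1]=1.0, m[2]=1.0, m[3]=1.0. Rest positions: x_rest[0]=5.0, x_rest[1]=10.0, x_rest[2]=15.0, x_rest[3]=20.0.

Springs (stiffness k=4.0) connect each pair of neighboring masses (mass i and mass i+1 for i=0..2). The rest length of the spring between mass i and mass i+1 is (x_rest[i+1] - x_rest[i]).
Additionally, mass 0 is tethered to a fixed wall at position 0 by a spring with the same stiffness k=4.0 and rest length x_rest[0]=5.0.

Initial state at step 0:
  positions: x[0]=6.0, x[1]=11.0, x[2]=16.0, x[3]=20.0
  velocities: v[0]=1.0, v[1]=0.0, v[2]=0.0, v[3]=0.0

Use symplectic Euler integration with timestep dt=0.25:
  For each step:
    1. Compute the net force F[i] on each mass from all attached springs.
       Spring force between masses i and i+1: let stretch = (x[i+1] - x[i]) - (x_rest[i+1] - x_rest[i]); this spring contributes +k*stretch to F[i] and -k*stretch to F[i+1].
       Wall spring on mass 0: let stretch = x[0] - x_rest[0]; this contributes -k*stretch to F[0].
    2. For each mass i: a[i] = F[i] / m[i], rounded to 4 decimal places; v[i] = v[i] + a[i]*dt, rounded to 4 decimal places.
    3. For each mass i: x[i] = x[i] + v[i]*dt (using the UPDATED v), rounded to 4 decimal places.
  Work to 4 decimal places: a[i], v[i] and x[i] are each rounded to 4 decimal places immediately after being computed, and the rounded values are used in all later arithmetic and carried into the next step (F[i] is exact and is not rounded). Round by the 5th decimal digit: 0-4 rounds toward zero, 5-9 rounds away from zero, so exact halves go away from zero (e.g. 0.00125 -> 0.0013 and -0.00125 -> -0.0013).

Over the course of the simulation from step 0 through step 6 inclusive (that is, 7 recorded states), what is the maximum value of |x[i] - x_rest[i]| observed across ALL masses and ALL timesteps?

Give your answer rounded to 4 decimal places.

Step 0: x=[6.0000 11.0000 16.0000 20.0000] v=[1.0000 0.0000 0.0000 0.0000]
Step 1: x=[6.0000 11.0000 15.7500 20.2500] v=[0.0000 0.0000 -1.0000 1.0000]
Step 2: x=[5.7500 10.9375 15.4375 20.6250] v=[-1.0000 -0.2500 -1.2500 1.5000]
Step 3: x=[5.3594 10.7031 15.2969 20.9531] v=[-1.5625 -0.9375 -0.5625 1.3125]
Step 4: x=[4.9649 10.2813 15.4219 21.1172] v=[-1.5782 -1.6874 0.4999 0.6563]
Step 5: x=[4.6582 9.8155 15.6856 21.1075] v=[-1.2267 -1.8632 1.0546 -0.0390]
Step 6: x=[4.4763 9.5279 15.8372 20.9923] v=[-0.7276 -1.1504 0.6064 -0.4609]
Max displacement = 1.1172

Answer: 1.1172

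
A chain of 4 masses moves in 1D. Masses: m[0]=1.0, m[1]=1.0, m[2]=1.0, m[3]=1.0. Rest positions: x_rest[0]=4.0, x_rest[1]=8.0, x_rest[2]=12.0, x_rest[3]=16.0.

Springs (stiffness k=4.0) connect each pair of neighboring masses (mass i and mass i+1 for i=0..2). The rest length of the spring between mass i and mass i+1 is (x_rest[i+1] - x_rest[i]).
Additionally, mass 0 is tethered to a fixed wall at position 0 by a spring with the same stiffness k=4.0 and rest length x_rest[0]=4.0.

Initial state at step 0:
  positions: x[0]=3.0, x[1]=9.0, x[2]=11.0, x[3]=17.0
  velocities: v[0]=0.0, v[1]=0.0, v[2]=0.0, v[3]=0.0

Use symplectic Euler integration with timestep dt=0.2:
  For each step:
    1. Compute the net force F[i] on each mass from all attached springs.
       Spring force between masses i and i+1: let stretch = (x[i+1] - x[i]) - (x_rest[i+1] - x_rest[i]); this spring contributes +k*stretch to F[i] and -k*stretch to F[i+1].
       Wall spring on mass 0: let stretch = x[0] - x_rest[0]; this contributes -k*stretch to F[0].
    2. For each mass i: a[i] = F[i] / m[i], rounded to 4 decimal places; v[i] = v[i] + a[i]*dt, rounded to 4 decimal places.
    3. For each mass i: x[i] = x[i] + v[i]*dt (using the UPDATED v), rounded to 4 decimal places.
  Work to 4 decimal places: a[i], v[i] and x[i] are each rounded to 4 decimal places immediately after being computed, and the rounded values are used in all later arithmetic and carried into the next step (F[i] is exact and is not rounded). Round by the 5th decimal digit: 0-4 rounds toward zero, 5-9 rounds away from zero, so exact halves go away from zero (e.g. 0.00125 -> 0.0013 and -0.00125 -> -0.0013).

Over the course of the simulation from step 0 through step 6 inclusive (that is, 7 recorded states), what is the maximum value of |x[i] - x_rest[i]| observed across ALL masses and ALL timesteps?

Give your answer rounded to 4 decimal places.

Step 0: x=[3.0000 9.0000 11.0000 17.0000] v=[0.0000 0.0000 0.0000 0.0000]
Step 1: x=[3.4800 8.3600 11.6400 16.6800] v=[2.4000 -3.2000 3.2000 -1.6000]
Step 2: x=[4.1840 7.4640 12.5616 16.1936] v=[3.5200 -4.4800 4.6080 -2.4320]
Step 3: x=[4.7434 6.8588 13.2487 15.7661] v=[2.7968 -3.0259 3.4355 -2.1376]
Step 4: x=[4.8823 6.9375 13.3162 15.5758] v=[0.6944 0.3937 0.3375 -0.9515]
Step 5: x=[4.5688 7.7080 12.7246 15.6640] v=[-1.5673 3.8525 -2.9578 0.4408]
Step 6: x=[4.0266 8.7789 11.8007 15.9219] v=[-2.7110 5.3544 -4.6196 1.2893]
Max displacement = 1.3162

Answer: 1.3162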